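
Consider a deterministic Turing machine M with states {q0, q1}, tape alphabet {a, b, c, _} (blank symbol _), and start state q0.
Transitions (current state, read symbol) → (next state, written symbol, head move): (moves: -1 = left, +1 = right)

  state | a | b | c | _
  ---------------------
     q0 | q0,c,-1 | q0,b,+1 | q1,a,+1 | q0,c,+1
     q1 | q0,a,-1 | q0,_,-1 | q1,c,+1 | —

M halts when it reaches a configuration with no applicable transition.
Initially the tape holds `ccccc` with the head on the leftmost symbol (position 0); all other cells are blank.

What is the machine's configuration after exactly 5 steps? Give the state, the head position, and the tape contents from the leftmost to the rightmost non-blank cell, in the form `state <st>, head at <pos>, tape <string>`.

state=q0 head=0 tape=[c]cccc_   (q0,c)→(q1,a,+1)
state=q1 head=1 tape=a[c]ccc_   (q1,c)→(q1,c,+1)
state=q1 head=2 tape=ac[c]cc_   (q1,c)→(q1,c,+1)
state=q1 head=3 tape=acc[c]c_   (q1,c)→(q1,c,+1)
state=q1 head=4 tape=accc[c]_   (q1,c)→(q1,c,+1)
state=q1 head=5 tape=acccc[_]
After 5 steps: state q1, head at 5, tape acccc.

state q1, head at 5, tape acccc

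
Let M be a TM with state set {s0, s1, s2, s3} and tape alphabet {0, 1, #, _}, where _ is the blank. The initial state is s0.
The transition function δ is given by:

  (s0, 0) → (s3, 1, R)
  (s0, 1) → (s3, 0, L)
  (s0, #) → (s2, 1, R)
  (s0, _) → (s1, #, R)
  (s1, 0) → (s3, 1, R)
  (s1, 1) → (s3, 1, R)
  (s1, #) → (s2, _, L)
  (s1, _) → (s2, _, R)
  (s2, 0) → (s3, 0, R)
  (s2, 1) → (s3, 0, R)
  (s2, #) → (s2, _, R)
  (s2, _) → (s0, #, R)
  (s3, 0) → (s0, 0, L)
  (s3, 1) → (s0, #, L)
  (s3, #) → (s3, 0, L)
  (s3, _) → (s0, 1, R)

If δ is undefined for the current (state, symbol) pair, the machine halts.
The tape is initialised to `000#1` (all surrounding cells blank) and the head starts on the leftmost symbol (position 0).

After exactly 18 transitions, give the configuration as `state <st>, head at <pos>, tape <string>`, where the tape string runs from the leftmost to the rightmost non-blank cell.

state=s0 head=0 tape=__[0]00#1   (s0,0)→(s3,1,R)
state=s3 head=1 tape=__1[0]0#1   (s3,0)→(s0,0,L)
state=s0 head=0 tape=__[1]00#1   (s0,1)→(s3,0,L)
state=s3 head=-1 tape=_[_]000#1   (s3,_)→(s0,1,R)
state=s0 head=0 tape=_1[0]00#1   (s0,0)→(s3,1,R)
state=s3 head=1 tape=_11[0]0#1   (s3,0)→(s0,0,L)
state=s0 head=0 tape=_1[1]00#1   (s0,1)→(s3,0,L)
state=s3 head=-1 tape=_[1]000#1   (s3,1)→(s0,#,L)
state=s0 head=-2 tape=[_]#000#1   (s0,_)→(s1,#,R)
state=s1 head=-1 tape=#[#]000#1   (s1,#)→(s2,_,L)
state=s2 head=-2 tape=[#]_000#1   (s2,#)→(s2,_,R)
state=s2 head=-1 tape=_[_]000#1   (s2,_)→(s0,#,R)
state=s0 head=0 tape=_#[0]00#1   (s0,0)→(s3,1,R)
state=s3 head=1 tape=_#1[0]0#1   (s3,0)→(s0,0,L)
state=s0 head=0 tape=_#[1]00#1   (s0,1)→(s3,0,L)
state=s3 head=-1 tape=_[#]000#1   (s3,#)→(s3,0,L)
state=s3 head=-2 tape=[_]0000#1   (s3,_)→(s0,1,R)
state=s0 head=-1 tape=1[0]000#1   (s0,0)→(s3,1,R)
state=s3 head=0 tape=11[0]00#1
After 18 steps: state s3, head at 0, tape 11000#1.

state s3, head at 0, tape 11000#1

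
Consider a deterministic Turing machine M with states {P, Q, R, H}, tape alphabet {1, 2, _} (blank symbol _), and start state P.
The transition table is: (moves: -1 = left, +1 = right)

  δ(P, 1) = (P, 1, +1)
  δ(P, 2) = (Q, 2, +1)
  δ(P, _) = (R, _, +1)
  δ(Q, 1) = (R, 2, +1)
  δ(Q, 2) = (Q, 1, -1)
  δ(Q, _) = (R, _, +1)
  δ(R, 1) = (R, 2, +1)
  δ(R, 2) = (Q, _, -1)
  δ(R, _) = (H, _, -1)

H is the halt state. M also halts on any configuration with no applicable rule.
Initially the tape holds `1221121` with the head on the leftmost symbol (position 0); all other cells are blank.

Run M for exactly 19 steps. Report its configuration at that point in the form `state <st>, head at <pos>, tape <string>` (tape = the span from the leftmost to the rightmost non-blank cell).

state R, head at 3, tape 22211_1

state=P head=0 tape=_[1]221121   (P,1)→(P,1,+1)
state=P head=1 tape=_1[2]21121   (P,2)→(Q,2,+1)
state=Q head=2 tape=_12[2]1121   (Q,2)→(Q,1,-1)
state=Q head=1 tape=_1[2]11121   (Q,2)→(Q,1,-1)
state=Q head=0 tape=_[1]111121   (Q,1)→(R,2,+1)
state=R head=1 tape=_2[1]11121   (R,1)→(R,2,+1)
state=R head=2 tape=_22[1]1121   (R,1)→(R,2,+1)
state=R head=3 tape=_222[1]121   (R,1)→(R,2,+1)
state=R head=4 tape=_2222[1]21   (R,1)→(R,2,+1)
state=R head=5 tape=_22222[2]1   (R,2)→(Q,_,-1)
state=Q head=4 tape=_2222[2]_1   (Q,2)→(Q,1,-1)
state=Q head=3 tape=_222[2]1_1   (Q,2)→(Q,1,-1)
state=Q head=2 tape=_22[2]11_1   (Q,2)→(Q,1,-1)
state=Q head=1 tape=_2[2]111_1   (Q,2)→(Q,1,-1)
state=Q head=0 tape=_[2]1111_1   (Q,2)→(Q,1,-1)
state=Q head=-1 tape=[_]11111_1   (Q,_)→(R,_,+1)
state=R head=0 tape=_[1]1111_1   (R,1)→(R,2,+1)
state=R head=1 tape=_2[1]111_1   (R,1)→(R,2,+1)
state=R head=2 tape=_22[1]11_1   (R,1)→(R,2,+1)
state=R head=3 tape=_222[1]1_1
After 19 steps: state R, head at 3, tape 22211_1.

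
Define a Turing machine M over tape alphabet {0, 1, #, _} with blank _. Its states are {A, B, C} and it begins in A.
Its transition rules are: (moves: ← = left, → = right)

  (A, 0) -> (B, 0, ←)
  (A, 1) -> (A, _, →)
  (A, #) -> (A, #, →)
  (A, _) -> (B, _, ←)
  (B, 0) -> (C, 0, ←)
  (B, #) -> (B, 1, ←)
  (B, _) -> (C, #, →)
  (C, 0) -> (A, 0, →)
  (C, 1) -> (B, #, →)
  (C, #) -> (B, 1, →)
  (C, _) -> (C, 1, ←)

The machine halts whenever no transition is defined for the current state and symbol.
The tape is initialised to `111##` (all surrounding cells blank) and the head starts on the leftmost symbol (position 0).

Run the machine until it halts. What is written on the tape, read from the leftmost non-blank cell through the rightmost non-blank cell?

##1

A | [1]11##_   read 1 → write _, move →, go to A
A | _[1]1##_   read 1 → write _, move →, go to A
A | __[1]##_   read 1 → write _, move →, go to A
A | ___[#]#_   read # → write #, move →, go to A
A | ___#[#]_   read # → write #, move →, go to A
A | ___##[_]   read _ → write _, move ←, go to B
B | ___#[#]_   read # → write 1, move ←, go to B
B | ___[#]1_   read # → write 1, move ←, go to B
B | __[_]11_   read _ → write #, move →, go to C
C | __#[1]1_   read 1 → write #, move →, go to B
B | __##[1]_
The non-blank tape span at halt is ##1.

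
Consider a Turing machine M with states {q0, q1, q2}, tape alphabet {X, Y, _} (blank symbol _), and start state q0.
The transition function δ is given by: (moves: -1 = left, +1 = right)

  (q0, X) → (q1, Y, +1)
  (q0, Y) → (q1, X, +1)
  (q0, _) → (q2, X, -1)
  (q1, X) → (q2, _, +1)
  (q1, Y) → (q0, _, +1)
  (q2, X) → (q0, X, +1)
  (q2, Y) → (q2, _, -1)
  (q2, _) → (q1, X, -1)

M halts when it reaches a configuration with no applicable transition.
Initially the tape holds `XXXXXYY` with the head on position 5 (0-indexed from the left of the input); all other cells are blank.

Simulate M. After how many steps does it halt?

7

state=q0 head=5 tape=XXXXX[Y]Y__   (q0,Y)→(q1,X,+1)
state=q1 head=6 tape=XXXXXX[Y]__   (q1,Y)→(q0,_,+1)
state=q0 head=7 tape=XXXXXX_[_]_   (q0,_)→(q2,X,-1)
state=q2 head=6 tape=XXXXXX[_]X_   (q2,_)→(q1,X,-1)
state=q1 head=5 tape=XXXXX[X]XX_   (q1,X)→(q2,_,+1)
state=q2 head=6 tape=XXXXX_[X]X_   (q2,X)→(q0,X,+1)
state=q0 head=7 tape=XXXXX_X[X]_   (q0,X)→(q1,Y,+1)
state=q1 head=8 tape=XXXXX_XY[_]
M halts after 7 transitions.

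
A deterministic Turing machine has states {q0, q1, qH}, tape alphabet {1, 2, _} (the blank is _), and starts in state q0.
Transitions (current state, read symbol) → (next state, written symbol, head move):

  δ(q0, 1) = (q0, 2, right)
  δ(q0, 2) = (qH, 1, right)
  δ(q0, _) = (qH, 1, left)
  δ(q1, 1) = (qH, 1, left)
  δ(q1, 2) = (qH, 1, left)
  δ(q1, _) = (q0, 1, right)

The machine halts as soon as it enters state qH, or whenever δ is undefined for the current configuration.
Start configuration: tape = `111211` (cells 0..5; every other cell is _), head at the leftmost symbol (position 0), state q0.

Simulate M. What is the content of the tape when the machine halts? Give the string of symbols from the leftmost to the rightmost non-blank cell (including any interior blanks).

222111

state=q0 head=0 tape=[1]11211   (q0,1)→(q0,2,right)
state=q0 head=1 tape=2[1]1211   (q0,1)→(q0,2,right)
state=q0 head=2 tape=22[1]211   (q0,1)→(q0,2,right)
state=q0 head=3 tape=222[2]11   (q0,2)→(qH,1,right)
state=qH head=4 tape=2221[1]1
The non-blank tape span at halt is 222111.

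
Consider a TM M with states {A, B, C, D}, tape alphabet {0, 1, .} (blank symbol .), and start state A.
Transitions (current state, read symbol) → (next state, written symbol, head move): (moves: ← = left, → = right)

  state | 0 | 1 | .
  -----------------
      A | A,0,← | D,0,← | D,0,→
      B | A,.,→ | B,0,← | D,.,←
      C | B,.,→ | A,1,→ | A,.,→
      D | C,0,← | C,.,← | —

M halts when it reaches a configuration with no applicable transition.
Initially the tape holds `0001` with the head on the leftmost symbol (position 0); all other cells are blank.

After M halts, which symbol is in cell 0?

A | .[0]001   read 0 → write 0, move ←, go to A
A | [.]0001   read . → write 0, move →, go to D
D | 0[0]001   read 0 → write 0, move ←, go to C
C | [0]0001   read 0 → write ., move →, go to B
B | .[0]001   read 0 → write ., move →, go to A
A | ..[0]01   read 0 → write 0, move ←, go to A
A | .[.]001   read . → write 0, move →, go to D
D | .0[0]01   read 0 → write 0, move ←, go to C
C | .[0]001   read 0 → write ., move →, go to B
B | ..[0]01   read 0 → write ., move →, go to A
A | ...[0]1   read 0 → write 0, move ←, go to A
A | ..[.]01   read . → write 0, move →, go to D
D | ..0[0]1   read 0 → write 0, move ←, go to C
C | ..[0]01   read 0 → write ., move →, go to B
B | ...[0]1   read 0 → write ., move →, go to A
A | ....[1]   read 1 → write 0, move ←, go to D
D | ...[.]0
Cell 0 holds . when M halts.

.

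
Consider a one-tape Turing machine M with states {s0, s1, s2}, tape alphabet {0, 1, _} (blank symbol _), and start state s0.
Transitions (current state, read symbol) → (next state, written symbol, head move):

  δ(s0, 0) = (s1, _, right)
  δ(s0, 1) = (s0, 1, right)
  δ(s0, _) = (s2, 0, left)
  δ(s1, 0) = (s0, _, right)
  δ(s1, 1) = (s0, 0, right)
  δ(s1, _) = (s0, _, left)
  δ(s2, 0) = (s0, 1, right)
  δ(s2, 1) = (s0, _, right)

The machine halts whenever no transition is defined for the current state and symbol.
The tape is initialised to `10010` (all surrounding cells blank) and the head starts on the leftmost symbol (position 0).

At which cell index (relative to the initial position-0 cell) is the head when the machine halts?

s0 | [1]0010_   read 1 → write 1, move right, go to s0
s0 | 1[0]010_   read 0 → write _, move right, go to s1
s1 | 1_[0]10_   read 0 → write _, move right, go to s0
s0 | 1__[1]0_   read 1 → write 1, move right, go to s0
s0 | 1__1[0]_   read 0 → write _, move right, go to s1
s1 | 1__1_[_]   read _ → write _, move left, go to s0
s0 | 1__1[_]_   read _ → write 0, move left, go to s2
s2 | 1__[1]0_   read 1 → write _, move right, go to s0
s0 | 1___[0]_   read 0 → write _, move right, go to s1
s1 | 1____[_]   read _ → write _, move left, go to s0
s0 | 1___[_]_   read _ → write 0, move left, go to s2
s2 | 1__[_]0_
At halt the head is at cell 3.

3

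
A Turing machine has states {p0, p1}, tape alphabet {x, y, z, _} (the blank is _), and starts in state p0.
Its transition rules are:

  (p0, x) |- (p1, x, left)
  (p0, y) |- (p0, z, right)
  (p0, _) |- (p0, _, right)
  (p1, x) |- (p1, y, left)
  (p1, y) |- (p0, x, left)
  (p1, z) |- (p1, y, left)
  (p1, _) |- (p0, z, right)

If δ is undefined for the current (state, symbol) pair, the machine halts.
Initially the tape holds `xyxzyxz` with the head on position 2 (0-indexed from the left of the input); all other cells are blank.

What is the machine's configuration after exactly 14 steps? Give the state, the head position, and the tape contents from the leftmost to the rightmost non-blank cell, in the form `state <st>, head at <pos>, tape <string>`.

p0 | ___xy[x]zyxz   read x → write x, move left, go to p1
p1 | ___x[y]xzyxz   read y → write x, move left, go to p0
p0 | ___[x]xxzyxz   read x → write x, move left, go to p1
p1 | __[_]xxxzyxz   read _ → write z, move right, go to p0
p0 | __z[x]xxzyxz   read x → write x, move left, go to p1
p1 | __[z]xxxzyxz   read z → write y, move left, go to p1
p1 | _[_]yxxxzyxz   read _ → write z, move right, go to p0
p0 | _z[y]xxxzyxz   read y → write z, move right, go to p0
p0 | _zz[x]xxzyxz   read x → write x, move left, go to p1
p1 | _z[z]xxxzyxz   read z → write y, move left, go to p1
p1 | _[z]yxxxzyxz   read z → write y, move left, go to p1
p1 | [_]yyxxxzyxz   read _ → write z, move right, go to p0
p0 | z[y]yxxxzyxz   read y → write z, move right, go to p0
p0 | zz[y]xxxzyxz   read y → write z, move right, go to p0
p0 | zzz[x]xxzyxz
After 14 steps: state p0, head at 0, tape zzzxxxzyxz.

state p0, head at 0, tape zzzxxxzyxz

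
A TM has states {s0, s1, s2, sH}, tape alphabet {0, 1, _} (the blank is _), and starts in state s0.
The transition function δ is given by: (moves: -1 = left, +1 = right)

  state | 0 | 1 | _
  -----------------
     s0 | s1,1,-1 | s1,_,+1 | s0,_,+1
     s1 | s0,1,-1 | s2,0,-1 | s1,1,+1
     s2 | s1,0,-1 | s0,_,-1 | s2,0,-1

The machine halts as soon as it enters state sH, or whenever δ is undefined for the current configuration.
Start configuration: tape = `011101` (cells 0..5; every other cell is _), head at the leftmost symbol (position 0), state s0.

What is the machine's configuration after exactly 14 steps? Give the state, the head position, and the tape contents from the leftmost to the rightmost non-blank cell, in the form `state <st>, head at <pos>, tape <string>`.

state=s0 head=0 tape=__[0]11101   (s0,0)→(s1,1,-1)
state=s1 head=-1 tape=_[_]111101   (s1,_)→(s1,1,+1)
state=s1 head=0 tape=_1[1]11101   (s1,1)→(s2,0,-1)
state=s2 head=-1 tape=_[1]011101   (s2,1)→(s0,_,-1)
state=s0 head=-2 tape=[_]_011101   (s0,_)→(s0,_,+1)
state=s0 head=-1 tape=_[_]011101   (s0,_)→(s0,_,+1)
state=s0 head=0 tape=__[0]11101   (s0,0)→(s1,1,-1)
state=s1 head=-1 tape=_[_]111101   (s1,_)→(s1,1,+1)
state=s1 head=0 tape=_1[1]11101   (s1,1)→(s2,0,-1)
state=s2 head=-1 tape=_[1]011101   (s2,1)→(s0,_,-1)
state=s0 head=-2 tape=[_]_011101   (s0,_)→(s0,_,+1)
state=s0 head=-1 tape=_[_]011101   (s0,_)→(s0,_,+1)
state=s0 head=0 tape=__[0]11101   (s0,0)→(s1,1,-1)
state=s1 head=-1 tape=_[_]111101   (s1,_)→(s1,1,+1)
state=s1 head=0 tape=_1[1]11101
After 14 steps: state s1, head at 0, tape 1111101.

state s1, head at 0, tape 1111101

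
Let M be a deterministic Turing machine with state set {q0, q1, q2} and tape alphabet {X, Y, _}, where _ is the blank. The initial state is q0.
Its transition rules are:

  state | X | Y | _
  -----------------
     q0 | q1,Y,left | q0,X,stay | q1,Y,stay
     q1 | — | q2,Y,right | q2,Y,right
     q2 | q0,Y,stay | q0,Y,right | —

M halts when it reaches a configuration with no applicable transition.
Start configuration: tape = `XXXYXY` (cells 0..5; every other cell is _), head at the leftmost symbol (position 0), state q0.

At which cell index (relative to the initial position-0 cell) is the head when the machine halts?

7

q0 | _[X]XXYXY__   read X → write Y, move left, go to q1
q1 | [_]YXXYXY__   read _ → write Y, move right, go to q2
q2 | Y[Y]XXYXY__   read Y → write Y, move right, go to q0
q0 | YY[X]XYXY__   read X → write Y, move left, go to q1
q1 | Y[Y]YXYXY__   read Y → write Y, move right, go to q2
q2 | YY[Y]XYXY__   read Y → write Y, move right, go to q0
q0 | YYY[X]YXY__   read X → write Y, move left, go to q1
q1 | YY[Y]YYXY__   read Y → write Y, move right, go to q2
q2 | YYY[Y]YXY__   read Y → write Y, move right, go to q0
q0 | YYYY[Y]XY__   read Y → write X, move stay, go to q0
q0 | YYYY[X]XY__   read X → write Y, move left, go to q1
q1 | YYY[Y]YXY__   read Y → write Y, move right, go to q2
q2 | YYYY[Y]XY__   read Y → write Y, move right, go to q0
q0 | YYYYY[X]Y__   read X → write Y, move left, go to q1
q1 | YYYY[Y]YY__   read Y → write Y, move right, go to q2
q2 | YYYYY[Y]Y__   read Y → write Y, move right, go to q0
q0 | YYYYYY[Y]__   read Y → write X, move stay, go to q0
q0 | YYYYYY[X]__   read X → write Y, move left, go to q1
q1 | YYYYY[Y]Y__   read Y → write Y, move right, go to q2
q2 | YYYYYY[Y]__   read Y → write Y, move right, go to q0
q0 | YYYYYYY[_]_   read _ → write Y, move stay, go to q1
q1 | YYYYYYY[Y]_   read Y → write Y, move right, go to q2
q2 | YYYYYYYY[_]
At halt the head is at cell 7.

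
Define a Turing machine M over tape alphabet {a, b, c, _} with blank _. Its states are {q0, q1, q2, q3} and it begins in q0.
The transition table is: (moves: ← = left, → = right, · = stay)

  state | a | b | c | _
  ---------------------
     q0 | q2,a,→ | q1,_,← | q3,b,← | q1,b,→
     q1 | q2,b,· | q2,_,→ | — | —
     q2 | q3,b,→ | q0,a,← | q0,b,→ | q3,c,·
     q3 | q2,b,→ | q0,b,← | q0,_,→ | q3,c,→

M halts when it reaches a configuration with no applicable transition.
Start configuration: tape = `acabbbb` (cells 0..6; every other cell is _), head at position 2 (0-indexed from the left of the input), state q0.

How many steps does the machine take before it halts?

state=q0 head=2 tape=_ac[a]bbbb   (q0,a)→(q2,a,→)
state=q2 head=3 tape=_aca[b]bbb   (q2,b)→(q0,a,←)
state=q0 head=2 tape=_ac[a]abbb   (q0,a)→(q2,a,→)
state=q2 head=3 tape=_aca[a]bbb   (q2,a)→(q3,b,→)
state=q3 head=4 tape=_acab[b]bb   (q3,b)→(q0,b,←)
state=q0 head=3 tape=_aca[b]bbb   (q0,b)→(q1,_,←)
state=q1 head=2 tape=_ac[a]_bbb   (q1,a)→(q2,b,·)
state=q2 head=2 tape=_ac[b]_bbb   (q2,b)→(q0,a,←)
state=q0 head=1 tape=_a[c]a_bbb   (q0,c)→(q3,b,←)
state=q3 head=0 tape=_[a]ba_bbb   (q3,a)→(q2,b,→)
state=q2 head=1 tape=_b[b]a_bbb   (q2,b)→(q0,a,←)
state=q0 head=0 tape=_[b]aa_bbb   (q0,b)→(q1,_,←)
state=q1 head=-1 tape=[_]_aa_bbb
M halts after 12 transitions.

12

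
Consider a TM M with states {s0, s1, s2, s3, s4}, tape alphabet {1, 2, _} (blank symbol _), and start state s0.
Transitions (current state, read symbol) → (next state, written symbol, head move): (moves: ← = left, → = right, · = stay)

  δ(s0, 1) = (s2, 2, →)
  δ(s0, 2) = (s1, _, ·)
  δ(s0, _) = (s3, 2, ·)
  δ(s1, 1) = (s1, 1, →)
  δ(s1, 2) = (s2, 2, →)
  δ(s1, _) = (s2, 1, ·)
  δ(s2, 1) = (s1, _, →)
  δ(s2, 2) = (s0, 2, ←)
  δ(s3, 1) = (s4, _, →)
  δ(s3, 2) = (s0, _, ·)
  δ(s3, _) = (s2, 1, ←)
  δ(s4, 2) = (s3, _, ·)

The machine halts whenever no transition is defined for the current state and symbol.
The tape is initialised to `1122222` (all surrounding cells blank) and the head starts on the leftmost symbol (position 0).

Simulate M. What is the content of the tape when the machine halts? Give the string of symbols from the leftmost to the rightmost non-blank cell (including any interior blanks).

2_____2

s0 | [1]122222_   read 1 → write 2, move →, go to s2
s2 | 2[1]22222_   read 1 → write _, move →, go to s1
s1 | 2_[2]2222_   read 2 → write 2, move →, go to s2
s2 | 2_2[2]222_   read 2 → write 2, move ←, go to s0
s0 | 2_[2]2222_   read 2 → write _, move ·, go to s1
s1 | 2_[_]2222_   read _ → write 1, move ·, go to s2
s2 | 2_[1]2222_   read 1 → write _, move →, go to s1
s1 | 2__[2]222_   read 2 → write 2, move →, go to s2
s2 | 2__2[2]22_   read 2 → write 2, move ←, go to s0
s0 | 2__[2]222_   read 2 → write _, move ·, go to s1
s1 | 2__[_]222_   read _ → write 1, move ·, go to s2
s2 | 2__[1]222_   read 1 → write _, move →, go to s1
s1 | 2___[2]22_   read 2 → write 2, move →, go to s2
s2 | 2___2[2]2_   read 2 → write 2, move ←, go to s0
s0 | 2___[2]22_   read 2 → write _, move ·, go to s1
s1 | 2___[_]22_   read _ → write 1, move ·, go to s2
s2 | 2___[1]22_   read 1 → write _, move →, go to s1
s1 | 2____[2]2_   read 2 → write 2, move →, go to s2
s2 | 2____2[2]_   read 2 → write 2, move ←, go to s0
s0 | 2____[2]2_   read 2 → write _, move ·, go to s1
s1 | 2____[_]2_   read _ → write 1, move ·, go to s2
s2 | 2____[1]2_   read 1 → write _, move →, go to s1
s1 | 2_____[2]_   read 2 → write 2, move →, go to s2
s2 | 2_____2[_]
The non-blank tape span at halt is 2_____2.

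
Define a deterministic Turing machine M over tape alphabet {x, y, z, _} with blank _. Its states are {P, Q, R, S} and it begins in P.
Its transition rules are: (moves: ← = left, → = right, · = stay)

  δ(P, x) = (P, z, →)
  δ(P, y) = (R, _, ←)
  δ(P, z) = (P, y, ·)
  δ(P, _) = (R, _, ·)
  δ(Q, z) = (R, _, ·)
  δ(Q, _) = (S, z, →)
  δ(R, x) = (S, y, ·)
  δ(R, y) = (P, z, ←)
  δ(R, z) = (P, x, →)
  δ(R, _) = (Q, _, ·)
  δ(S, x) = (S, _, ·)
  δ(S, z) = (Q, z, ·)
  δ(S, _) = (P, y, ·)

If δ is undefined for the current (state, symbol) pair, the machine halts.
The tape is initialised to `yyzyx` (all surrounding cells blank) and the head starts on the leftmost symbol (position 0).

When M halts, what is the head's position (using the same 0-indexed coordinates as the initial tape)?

1

state=P head=0 tape=_[y]yzyx   (P,y)→(R,_,←)
state=R head=-1 tape=[_]_yzyx   (R,_)→(Q,_,·)
state=Q head=-1 tape=[_]_yzyx   (Q,_)→(S,z,→)
state=S head=0 tape=z[_]yzyx   (S,_)→(P,y,·)
state=P head=0 tape=z[y]yzyx   (P,y)→(R,_,←)
state=R head=-1 tape=[z]_yzyx   (R,z)→(P,x,→)
state=P head=0 tape=x[_]yzyx   (P,_)→(R,_,·)
state=R head=0 tape=x[_]yzyx   (R,_)→(Q,_,·)
state=Q head=0 tape=x[_]yzyx   (Q,_)→(S,z,→)
state=S head=1 tape=xz[y]zyx
At halt the head is at cell 1.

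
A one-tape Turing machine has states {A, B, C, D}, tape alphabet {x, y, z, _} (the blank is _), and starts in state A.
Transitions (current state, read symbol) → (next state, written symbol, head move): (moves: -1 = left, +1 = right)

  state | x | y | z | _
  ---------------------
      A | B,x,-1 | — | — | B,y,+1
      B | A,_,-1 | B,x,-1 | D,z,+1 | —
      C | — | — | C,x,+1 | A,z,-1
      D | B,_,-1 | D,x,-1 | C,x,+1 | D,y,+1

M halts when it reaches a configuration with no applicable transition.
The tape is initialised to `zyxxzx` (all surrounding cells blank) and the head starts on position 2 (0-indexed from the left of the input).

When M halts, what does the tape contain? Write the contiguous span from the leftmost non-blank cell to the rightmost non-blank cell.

state=A head=2 tape=zy[x]xzx   (A,x)→(B,x,-1)
state=B head=1 tape=z[y]xxzx   (B,y)→(B,x,-1)
state=B head=0 tape=[z]xxxzx   (B,z)→(D,z,+1)
state=D head=1 tape=z[x]xxzx   (D,x)→(B,_,-1)
state=B head=0 tape=[z]_xxzx   (B,z)→(D,z,+1)
state=D head=1 tape=z[_]xxzx   (D,_)→(D,y,+1)
state=D head=2 tape=zy[x]xzx   (D,x)→(B,_,-1)
state=B head=1 tape=z[y]_xzx   (B,y)→(B,x,-1)
state=B head=0 tape=[z]x_xzx   (B,z)→(D,z,+1)
state=D head=1 tape=z[x]_xzx   (D,x)→(B,_,-1)
state=B head=0 tape=[z]__xzx   (B,z)→(D,z,+1)
state=D head=1 tape=z[_]_xzx   (D,_)→(D,y,+1)
state=D head=2 tape=zy[_]xzx   (D,_)→(D,y,+1)
state=D head=3 tape=zyy[x]zx   (D,x)→(B,_,-1)
state=B head=2 tape=zy[y]_zx   (B,y)→(B,x,-1)
state=B head=1 tape=z[y]x_zx   (B,y)→(B,x,-1)
state=B head=0 tape=[z]xx_zx   (B,z)→(D,z,+1)
state=D head=1 tape=z[x]x_zx   (D,x)→(B,_,-1)
state=B head=0 tape=[z]_x_zx   (B,z)→(D,z,+1)
state=D head=1 tape=z[_]x_zx   (D,_)→(D,y,+1)
state=D head=2 tape=zy[x]_zx   (D,x)→(B,_,-1)
state=B head=1 tape=z[y]__zx   (B,y)→(B,x,-1)
state=B head=0 tape=[z]x__zx   (B,z)→(D,z,+1)
state=D head=1 tape=z[x]__zx   (D,x)→(B,_,-1)
state=B head=0 tape=[z]___zx   (B,z)→(D,z,+1)
state=D head=1 tape=z[_]__zx   (D,_)→(D,y,+1)
state=D head=2 tape=zy[_]_zx   (D,_)→(D,y,+1)
state=D head=3 tape=zyy[_]zx   (D,_)→(D,y,+1)
state=D head=4 tape=zyyy[z]x   (D,z)→(C,x,+1)
state=C head=5 tape=zyyyx[x]
The non-blank tape span at halt is zyyyxx.

zyyyxx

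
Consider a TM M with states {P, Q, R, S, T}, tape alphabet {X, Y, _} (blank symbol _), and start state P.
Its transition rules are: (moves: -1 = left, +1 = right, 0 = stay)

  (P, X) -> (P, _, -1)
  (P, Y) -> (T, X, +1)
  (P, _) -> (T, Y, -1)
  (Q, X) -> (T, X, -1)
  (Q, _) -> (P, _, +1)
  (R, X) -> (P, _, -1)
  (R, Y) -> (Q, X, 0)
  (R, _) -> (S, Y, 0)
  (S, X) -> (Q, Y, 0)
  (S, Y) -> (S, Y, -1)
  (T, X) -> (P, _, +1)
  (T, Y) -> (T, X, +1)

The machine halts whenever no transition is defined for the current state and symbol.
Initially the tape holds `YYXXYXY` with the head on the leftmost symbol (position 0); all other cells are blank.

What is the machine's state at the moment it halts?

state=P head=0 tape=[Y]YXXYXY   (P,Y)→(T,X,+1)
state=T head=1 tape=X[Y]XXYXY   (T,Y)→(T,X,+1)
state=T head=2 tape=XX[X]XYXY   (T,X)→(P,_,+1)
state=P head=3 tape=XX_[X]YXY   (P,X)→(P,_,-1)
state=P head=2 tape=XX[_]_YXY   (P,_)→(T,Y,-1)
state=T head=1 tape=X[X]Y_YXY   (T,X)→(P,_,+1)
state=P head=2 tape=X_[Y]_YXY   (P,Y)→(T,X,+1)
state=T head=3 tape=X_X[_]YXY
No transition is defined for (T, _); M halts in state T.

T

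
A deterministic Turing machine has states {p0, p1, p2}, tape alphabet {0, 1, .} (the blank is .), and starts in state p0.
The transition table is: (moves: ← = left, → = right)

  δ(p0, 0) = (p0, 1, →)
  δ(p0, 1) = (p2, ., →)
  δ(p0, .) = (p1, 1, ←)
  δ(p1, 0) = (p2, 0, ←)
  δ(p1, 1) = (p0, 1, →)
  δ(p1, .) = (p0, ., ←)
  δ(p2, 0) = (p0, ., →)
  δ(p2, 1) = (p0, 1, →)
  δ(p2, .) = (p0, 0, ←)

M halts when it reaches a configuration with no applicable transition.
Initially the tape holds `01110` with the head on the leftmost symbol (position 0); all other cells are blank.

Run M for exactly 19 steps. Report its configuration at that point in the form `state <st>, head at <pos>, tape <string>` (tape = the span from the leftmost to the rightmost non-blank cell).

state p0, head at 3, tape 1.1..10

state=p0 head=0 tape=[0]1110..   (p0,0)→(p0,1,→)
state=p0 head=1 tape=1[1]110..   (p0,1)→(p2,.,→)
state=p2 head=2 tape=1.[1]10..   (p2,1)→(p0,1,→)
state=p0 head=3 tape=1.1[1]0..   (p0,1)→(p2,.,→)
state=p2 head=4 tape=1.1.[0]..   (p2,0)→(p0,.,→)
state=p0 head=5 tape=1.1..[.].   (p0,.)→(p1,1,←)
state=p1 head=4 tape=1.1.[.]1.   (p1,.)→(p0,.,←)
state=p0 head=3 tape=1.1[.].1.   (p0,.)→(p1,1,←)
state=p1 head=2 tape=1.[1]1.1.   (p1,1)→(p0,1,→)
state=p0 head=3 tape=1.1[1].1.   (p0,1)→(p2,.,→)
state=p2 head=4 tape=1.1.[.]1.   (p2,.)→(p0,0,←)
state=p0 head=3 tape=1.1[.]01.   (p0,.)→(p1,1,←)
state=p1 head=2 tape=1.[1]101.   (p1,1)→(p0,1,→)
state=p0 head=3 tape=1.1[1]01.   (p0,1)→(p2,.,→)
state=p2 head=4 tape=1.1.[0]1.   (p2,0)→(p0,.,→)
state=p0 head=5 tape=1.1..[1].   (p0,1)→(p2,.,→)
state=p2 head=6 tape=1.1...[.]   (p2,.)→(p0,0,←)
state=p0 head=5 tape=1.1..[.]0   (p0,.)→(p1,1,←)
state=p1 head=4 tape=1.1.[.]10   (p1,.)→(p0,.,←)
state=p0 head=3 tape=1.1[.].10
After 19 steps: state p0, head at 3, tape 1.1..10.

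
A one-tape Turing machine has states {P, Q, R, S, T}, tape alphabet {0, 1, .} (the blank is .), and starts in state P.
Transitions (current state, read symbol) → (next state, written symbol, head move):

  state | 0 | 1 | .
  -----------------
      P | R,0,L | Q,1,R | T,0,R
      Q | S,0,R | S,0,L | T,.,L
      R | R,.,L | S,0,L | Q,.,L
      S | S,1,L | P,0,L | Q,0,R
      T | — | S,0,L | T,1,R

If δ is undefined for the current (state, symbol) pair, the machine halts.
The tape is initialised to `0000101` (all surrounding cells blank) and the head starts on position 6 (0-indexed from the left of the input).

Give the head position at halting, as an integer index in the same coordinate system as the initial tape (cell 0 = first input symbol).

state=P head=6 tape=...000010[1].   (P,1)→(Q,1,R)
state=Q head=7 tape=...0000101[.]   (Q,.)→(T,.,L)
state=T head=6 tape=...000010[1].   (T,1)→(S,0,L)
state=S head=5 tape=...00001[0]0.   (S,0)→(S,1,L)
state=S head=4 tape=...0000[1]10.   (S,1)→(P,0,L)
state=P head=3 tape=...000[0]010.   (P,0)→(R,0,L)
state=R head=2 tape=...00[0]0010.   (R,0)→(R,.,L)
state=R head=1 tape=...0[0].0010.   (R,0)→(R,.,L)
state=R head=0 tape=...[0]..0010.   (R,0)→(R,.,L)
state=R head=-1 tape=..[.]...0010.   (R,.)→(Q,.,L)
state=Q head=-2 tape=.[.]....0010.   (Q,.)→(T,.,L)
state=T head=-3 tape=[.].....0010.   (T,.)→(T,1,R)
state=T head=-2 tape=1[.]....0010.   (T,.)→(T,1,R)
state=T head=-1 tape=11[.]...0010.   (T,.)→(T,1,R)
state=T head=0 tape=111[.]..0010.   (T,.)→(T,1,R)
state=T head=1 tape=1111[.].0010.   (T,.)→(T,1,R)
state=T head=2 tape=11111[.]0010.   (T,.)→(T,1,R)
state=T head=3 tape=111111[0]010.
At halt the head is at cell 3.

3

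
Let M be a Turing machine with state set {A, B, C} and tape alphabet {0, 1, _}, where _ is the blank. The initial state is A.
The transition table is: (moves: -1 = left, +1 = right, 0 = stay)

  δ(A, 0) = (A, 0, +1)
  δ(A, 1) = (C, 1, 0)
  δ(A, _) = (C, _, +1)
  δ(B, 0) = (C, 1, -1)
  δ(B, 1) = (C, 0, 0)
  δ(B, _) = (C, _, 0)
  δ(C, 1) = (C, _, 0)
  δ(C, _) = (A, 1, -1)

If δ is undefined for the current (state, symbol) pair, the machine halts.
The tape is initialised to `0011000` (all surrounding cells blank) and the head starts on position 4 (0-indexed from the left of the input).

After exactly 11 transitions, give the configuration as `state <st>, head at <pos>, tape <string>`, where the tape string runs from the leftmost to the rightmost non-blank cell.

A | 0011[0]00__   read 0 → write 0, move +1, go to A
A | 00110[0]0__   read 0 → write 0, move +1, go to A
A | 001100[0]__   read 0 → write 0, move +1, go to A
A | 0011000[_]_   read _ → write _, move +1, go to C
C | 0011000_[_]   read _ → write 1, move -1, go to A
A | 0011000[_]1   read _ → write _, move +1, go to C
C | 0011000_[1]   read 1 → write _, move 0, go to C
C | 0011000_[_]   read _ → write 1, move -1, go to A
A | 0011000[_]1   read _ → write _, move +1, go to C
C | 0011000_[1]   read 1 → write _, move 0, go to C
C | 0011000_[_]   read _ → write 1, move -1, go to A
A | 0011000[_]1
After 11 steps: state A, head at 7, tape 0011000_1.

state A, head at 7, tape 0011000_1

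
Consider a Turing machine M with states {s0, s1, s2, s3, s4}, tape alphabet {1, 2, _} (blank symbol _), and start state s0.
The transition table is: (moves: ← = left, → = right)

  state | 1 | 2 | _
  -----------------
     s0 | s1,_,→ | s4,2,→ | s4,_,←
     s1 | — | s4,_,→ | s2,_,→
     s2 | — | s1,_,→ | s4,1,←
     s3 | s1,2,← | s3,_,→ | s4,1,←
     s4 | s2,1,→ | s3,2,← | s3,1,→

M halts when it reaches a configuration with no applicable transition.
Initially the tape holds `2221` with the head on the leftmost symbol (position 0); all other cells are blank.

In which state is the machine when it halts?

s1

s0 | [2]221__   read 2 → write 2, move →, go to s4
s4 | 2[2]21__   read 2 → write 2, move ←, go to s3
s3 | [2]221__   read 2 → write _, move →, go to s3
s3 | _[2]21__   read 2 → write _, move →, go to s3
s3 | __[2]1__   read 2 → write _, move →, go to s3
s3 | ___[1]__   read 1 → write 2, move ←, go to s1
s1 | __[_]2__   read _ → write _, move →, go to s2
s2 | ___[2]__   read 2 → write _, move →, go to s1
s1 | ____[_]_   read _ → write _, move →, go to s2
s2 | _____[_]   read _ → write 1, move ←, go to s4
s4 | ____[_]1   read _ → write 1, move →, go to s3
s3 | ____1[1]   read 1 → write 2, move ←, go to s1
s1 | ____[1]2
No transition is defined for (s1, 1); M halts in state s1.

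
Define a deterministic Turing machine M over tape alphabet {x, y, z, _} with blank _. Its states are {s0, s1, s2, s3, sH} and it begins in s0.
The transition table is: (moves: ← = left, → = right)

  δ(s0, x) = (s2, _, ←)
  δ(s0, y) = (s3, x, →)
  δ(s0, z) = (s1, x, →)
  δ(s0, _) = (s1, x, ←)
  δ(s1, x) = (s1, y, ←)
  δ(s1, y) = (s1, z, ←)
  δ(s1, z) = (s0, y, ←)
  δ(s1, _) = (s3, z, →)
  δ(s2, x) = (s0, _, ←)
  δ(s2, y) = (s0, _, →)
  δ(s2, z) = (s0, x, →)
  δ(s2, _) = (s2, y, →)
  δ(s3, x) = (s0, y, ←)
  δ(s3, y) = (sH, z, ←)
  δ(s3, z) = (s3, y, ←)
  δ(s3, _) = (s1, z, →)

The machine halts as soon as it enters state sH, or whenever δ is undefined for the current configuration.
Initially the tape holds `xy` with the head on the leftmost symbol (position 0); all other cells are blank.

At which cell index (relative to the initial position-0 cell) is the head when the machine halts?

state=s0 head=0 tape=______[x]y_   (s0,x)→(s2,_,←)
state=s2 head=-1 tape=_____[_]_y_   (s2,_)→(s2,y,→)
state=s2 head=0 tape=_____y[_]y_   (s2,_)→(s2,y,→)
state=s2 head=1 tape=_____yy[y]_   (s2,y)→(s0,_,→)
state=s0 head=2 tape=_____yy_[_]   (s0,_)→(s1,x,←)
state=s1 head=1 tape=_____yy[_]x   (s1,_)→(s3,z,→)
state=s3 head=2 tape=_____yyz[x]   (s3,x)→(s0,y,←)
state=s0 head=1 tape=_____yy[z]y   (s0,z)→(s1,x,→)
state=s1 head=2 tape=_____yyx[y]   (s1,y)→(s1,z,←)
state=s1 head=1 tape=_____yy[x]z   (s1,x)→(s1,y,←)
state=s1 head=0 tape=_____y[y]yz   (s1,y)→(s1,z,←)
state=s1 head=-1 tape=_____[y]zyz   (s1,y)→(s1,z,←)
state=s1 head=-2 tape=____[_]zzyz   (s1,_)→(s3,z,→)
state=s3 head=-1 tape=____z[z]zyz   (s3,z)→(s3,y,←)
state=s3 head=-2 tape=____[z]yzyz   (s3,z)→(s3,y,←)
state=s3 head=-3 tape=___[_]yyzyz   (s3,_)→(s1,z,→)
state=s1 head=-2 tape=___z[y]yzyz   (s1,y)→(s1,z,←)
state=s1 head=-3 tape=___[z]zyzyz   (s1,z)→(s0,y,←)
state=s0 head=-4 tape=__[_]yzyzyz   (s0,_)→(s1,x,←)
state=s1 head=-5 tape=_[_]xyzyzyz   (s1,_)→(s3,z,→)
state=s3 head=-4 tape=_z[x]yzyzyz   (s3,x)→(s0,y,←)
state=s0 head=-5 tape=_[z]yyzyzyz   (s0,z)→(s1,x,→)
state=s1 head=-4 tape=_x[y]yzyzyz   (s1,y)→(s1,z,←)
state=s1 head=-5 tape=_[x]zyzyzyz   (s1,x)→(s1,y,←)
state=s1 head=-6 tape=[_]yzyzyzyz   (s1,_)→(s3,z,→)
state=s3 head=-5 tape=z[y]zyzyzyz   (s3,y)→(sH,z,←)
state=sH head=-6 tape=[z]zzyzyzyz
At halt the head is at cell -6.

-6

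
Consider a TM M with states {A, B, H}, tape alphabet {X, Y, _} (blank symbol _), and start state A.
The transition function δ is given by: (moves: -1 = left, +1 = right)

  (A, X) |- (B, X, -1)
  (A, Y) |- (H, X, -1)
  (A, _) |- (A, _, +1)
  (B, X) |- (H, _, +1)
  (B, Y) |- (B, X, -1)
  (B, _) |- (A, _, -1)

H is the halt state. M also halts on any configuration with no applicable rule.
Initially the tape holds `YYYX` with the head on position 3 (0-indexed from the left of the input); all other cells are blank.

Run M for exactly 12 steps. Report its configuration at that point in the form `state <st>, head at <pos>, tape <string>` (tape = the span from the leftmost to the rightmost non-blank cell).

state=A head=3 tape=__YYY[X]   (A,X)→(B,X,-1)
state=B head=2 tape=__YY[Y]X   (B,Y)→(B,X,-1)
state=B head=1 tape=__Y[Y]XX   (B,Y)→(B,X,-1)
state=B head=0 tape=__[Y]XXX   (B,Y)→(B,X,-1)
state=B head=-1 tape=_[_]XXXX   (B,_)→(A,_,-1)
state=A head=-2 tape=[_]_XXXX   (A,_)→(A,_,+1)
state=A head=-1 tape=_[_]XXXX   (A,_)→(A,_,+1)
state=A head=0 tape=__[X]XXX   (A,X)→(B,X,-1)
state=B head=-1 tape=_[_]XXXX   (B,_)→(A,_,-1)
state=A head=-2 tape=[_]_XXXX   (A,_)→(A,_,+1)
state=A head=-1 tape=_[_]XXXX   (A,_)→(A,_,+1)
state=A head=0 tape=__[X]XXX   (A,X)→(B,X,-1)
state=B head=-1 tape=_[_]XXXX
After 12 steps: state B, head at -1, tape XXXX.

state B, head at -1, tape XXXX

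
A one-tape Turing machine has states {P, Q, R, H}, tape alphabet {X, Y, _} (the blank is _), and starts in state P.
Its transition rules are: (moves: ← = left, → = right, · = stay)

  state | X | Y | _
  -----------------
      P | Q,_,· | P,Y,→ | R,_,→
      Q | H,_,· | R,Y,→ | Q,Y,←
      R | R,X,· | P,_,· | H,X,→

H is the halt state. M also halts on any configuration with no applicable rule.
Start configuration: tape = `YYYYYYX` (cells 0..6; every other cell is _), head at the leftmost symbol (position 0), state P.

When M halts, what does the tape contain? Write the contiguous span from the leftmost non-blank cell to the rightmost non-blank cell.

YYYYYY_X

state=P head=0 tape=[Y]YYYYYX__   (P,Y)→(P,Y,→)
state=P head=1 tape=Y[Y]YYYYX__   (P,Y)→(P,Y,→)
state=P head=2 tape=YY[Y]YYYX__   (P,Y)→(P,Y,→)
state=P head=3 tape=YYY[Y]YYX__   (P,Y)→(P,Y,→)
state=P head=4 tape=YYYY[Y]YX__   (P,Y)→(P,Y,→)
state=P head=5 tape=YYYYY[Y]X__   (P,Y)→(P,Y,→)
state=P head=6 tape=YYYYYY[X]__   (P,X)→(Q,_,·)
state=Q head=6 tape=YYYYYY[_]__   (Q,_)→(Q,Y,←)
state=Q head=5 tape=YYYYY[Y]Y__   (Q,Y)→(R,Y,→)
state=R head=6 tape=YYYYYY[Y]__   (R,Y)→(P,_,·)
state=P head=6 tape=YYYYYY[_]__   (P,_)→(R,_,→)
state=R head=7 tape=YYYYYY_[_]_   (R,_)→(H,X,→)
state=H head=8 tape=YYYYYY_X[_]
The non-blank tape span at halt is YYYYYY_X.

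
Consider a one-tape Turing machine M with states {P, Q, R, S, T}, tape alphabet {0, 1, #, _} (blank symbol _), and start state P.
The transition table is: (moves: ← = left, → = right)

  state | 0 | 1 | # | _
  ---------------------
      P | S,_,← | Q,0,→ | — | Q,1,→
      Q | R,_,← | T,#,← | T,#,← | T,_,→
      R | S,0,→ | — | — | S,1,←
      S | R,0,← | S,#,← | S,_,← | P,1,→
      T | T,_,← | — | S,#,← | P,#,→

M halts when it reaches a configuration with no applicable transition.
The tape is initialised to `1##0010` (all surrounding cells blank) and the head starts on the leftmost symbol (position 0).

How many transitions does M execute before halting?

P | _[1]##0010   read 1 → write 0, move →, go to Q
Q | _0[#]#0010   read # → write #, move ←, go to T
T | _[0]##0010   read 0 → write _, move ←, go to T
T | [_]_##0010   read _ → write #, move →, go to P
P | #[_]##0010   read _ → write 1, move →, go to Q
Q | #1[#]#0010   read # → write #, move ←, go to T
T | #[1]##0010
M halts after 6 transitions.

6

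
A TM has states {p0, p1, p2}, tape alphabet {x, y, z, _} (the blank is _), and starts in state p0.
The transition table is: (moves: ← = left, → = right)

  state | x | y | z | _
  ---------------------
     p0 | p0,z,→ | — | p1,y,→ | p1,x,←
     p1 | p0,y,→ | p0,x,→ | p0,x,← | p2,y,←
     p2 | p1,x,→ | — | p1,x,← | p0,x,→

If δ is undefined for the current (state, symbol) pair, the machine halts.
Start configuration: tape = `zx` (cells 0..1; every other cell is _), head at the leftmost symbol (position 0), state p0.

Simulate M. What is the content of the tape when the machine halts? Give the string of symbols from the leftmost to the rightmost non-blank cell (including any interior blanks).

yzyyxx

p0 | [z]x____   read z → write y, move →, go to p1
p1 | y[x]____   read x → write y, move →, go to p0
p0 | yy[_]___   read _ → write x, move ←, go to p1
p1 | y[y]x___   read y → write x, move →, go to p0
p0 | yx[x]___   read x → write z, move →, go to p0
p0 | yxz[_]__   read _ → write x, move ←, go to p1
p1 | yx[z]x__   read z → write x, move ←, go to p0
p0 | y[x]xx__   read x → write z, move →, go to p0
p0 | yz[x]x__   read x → write z, move →, go to p0
p0 | yzz[x]__   read x → write z, move →, go to p0
p0 | yzzz[_]_   read _ → write x, move ←, go to p1
p1 | yzz[z]x_   read z → write x, move ←, go to p0
p0 | yz[z]xx_   read z → write y, move →, go to p1
p1 | yzy[x]x_   read x → write y, move →, go to p0
p0 | yzyy[x]_   read x → write z, move →, go to p0
p0 | yzyyz[_]   read _ → write x, move ←, go to p1
p1 | yzyy[z]x   read z → write x, move ←, go to p0
p0 | yzy[y]xx
The non-blank tape span at halt is yzyyxx.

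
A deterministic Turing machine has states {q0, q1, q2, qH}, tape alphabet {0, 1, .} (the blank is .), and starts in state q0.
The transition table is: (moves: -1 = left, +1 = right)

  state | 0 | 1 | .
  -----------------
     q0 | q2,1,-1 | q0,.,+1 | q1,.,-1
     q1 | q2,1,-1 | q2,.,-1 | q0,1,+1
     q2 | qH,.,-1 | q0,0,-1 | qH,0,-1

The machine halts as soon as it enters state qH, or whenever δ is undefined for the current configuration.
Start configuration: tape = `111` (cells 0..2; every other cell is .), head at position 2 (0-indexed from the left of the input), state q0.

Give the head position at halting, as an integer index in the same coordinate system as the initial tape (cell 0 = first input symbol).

state=q0 head=2 tape=.11[1].   (q0,1)→(q0,.,+1)
state=q0 head=3 tape=.11.[.]   (q0,.)→(q1,.,-1)
state=q1 head=2 tape=.11[.].   (q1,.)→(q0,1,+1)
state=q0 head=3 tape=.111[.]   (q0,.)→(q1,.,-1)
state=q1 head=2 tape=.11[1].   (q1,1)→(q2,.,-1)
state=q2 head=1 tape=.1[1]..   (q2,1)→(q0,0,-1)
state=q0 head=0 tape=.[1]0..   (q0,1)→(q0,.,+1)
state=q0 head=1 tape=..[0]..   (q0,0)→(q2,1,-1)
state=q2 head=0 tape=.[.]1..   (q2,.)→(qH,0,-1)
state=qH head=-1 tape=[.]01..
At halt the head is at cell -1.

-1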